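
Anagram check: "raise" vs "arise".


Word 1: "raise" → sorted: aeirs
Word 2: "arise" → sorted: aeirs
Same letters? aeirs == aeirs
Anagram = Yes


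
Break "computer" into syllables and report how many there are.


Word: "computer"
Syllable breakdown: com · pu · ter
Counting: 3 parts
= 3 syllables


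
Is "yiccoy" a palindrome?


Word: "yiccoy"
Reversed: "yocciy"
Forward == Backward? yiccoy != yocciy
Palindrome = No


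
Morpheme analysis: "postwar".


Word: "postwar"
Morphemes: post- + war
Each morpheme carries meaning
= 2 morphemes


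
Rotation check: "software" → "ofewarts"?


Word: "software", Candidate: "ofewarts"
Method: check if candidate is substring of word+word
"softwaresoftware" contains "ofewarts"? No
Is rotation = No


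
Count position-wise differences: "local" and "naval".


Comparing character by character (same length = 5):
  Pos 0: 'l' vs 'n' !=
  Pos 1: 'o' vs 'a' !=
  Pos 2: 'c' vs 'v' !=
  Pos 3: 'a' vs 'a' =
  Pos 4: 'l' vs 'l' =
Hamming distance = 3


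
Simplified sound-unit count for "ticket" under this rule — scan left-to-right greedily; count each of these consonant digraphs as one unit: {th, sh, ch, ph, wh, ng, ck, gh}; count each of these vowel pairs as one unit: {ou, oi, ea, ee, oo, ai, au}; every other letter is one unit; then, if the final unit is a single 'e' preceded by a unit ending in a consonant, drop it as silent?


Word: "ticket" (6 letters)
Left-to-right scan:
  1. 't' (letter)
  2. 'i' (letter)
  3. 'ck' (digraph)
  4. 'e' (letter)
  5. 't' (letter)
Units from scan: 5
Sound units = 5 units


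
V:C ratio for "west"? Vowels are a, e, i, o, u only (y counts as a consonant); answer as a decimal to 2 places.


Word: "west"
Vowels (a,e,i,o,u): 1
Consonants: 3
Ratio = 1/3
= 0.33


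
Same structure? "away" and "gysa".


Pattern of "away": [0, 1, 0, 2]
Pattern of "gysa": [0, 1, 2, 3]
Patterns do not match
Same pattern = No


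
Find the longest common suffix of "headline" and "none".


Word 1: "headline"
Word 2: "none"
Comparing from end:
  Pos -1: 'e' == 'e'
  Pos -2: 'n' == 'n'
  Pos -3: 'i' != 'o' (stop)
LCS = "ne" (length 2)


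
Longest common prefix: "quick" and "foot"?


Word 1: "quick"
Word 2: "foot"
Comparing from start:
  Pos 0: 'q' != 'f' (stop)
LCP = "" (length 0)


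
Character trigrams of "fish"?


Word: "fish" (length 4)
Number of trigrams = 4 - 3 + 1 = 2
  Position 0: "fis"
  Position 1: "ish"
Trigrams = "fis", "ish"


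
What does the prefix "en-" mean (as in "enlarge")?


Prefix: en-
As in: enlarge -> en- + large
Meaning = cause to / put into


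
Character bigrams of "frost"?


Word: "frost" (length 5)
Number of bigrams = 5 - 2 + 1 = 4
  Position 0: "fr"
  Position 1: "ro"
  Position 2: "os"
  Position 3: "st"
Bigrams = "fr", "ro", "os", "st"


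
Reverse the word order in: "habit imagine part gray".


Original: "habit imagine part gray"
Words (1..n): habit | imagine | part | gray
Reversed (n..1): gray | part | imagine | habit
Result = "gray part imagine habit"


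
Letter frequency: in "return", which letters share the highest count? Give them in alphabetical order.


Word: "return"
Letter counts:
  'e': 1
  'n': 1
  'r': 2
  't': 1
  'u': 1
Maximum count = 2
Most frequent = 'r' (2 times each)


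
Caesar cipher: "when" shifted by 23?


Word: "when"
Shift: 23
Each letter → (letter + shift) mod 26:
  'w' (22) + 23 = 19 → 't'
  'h' (7) + 23 = 4 → 'e'
  'e' (4) + 23 = 1 → 'b'
  'n' (13) + 23 = 10 → 'k'
Result = "tebk"


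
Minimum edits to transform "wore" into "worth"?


Word 1: "wore" (length 4)
Word 2: "worth" (length 5)
One optimal edit sequence (insert/delete/substitute each cost 1):
  1. keep 'w'
  2. keep 'o'
  3. keep 'r'
  4. insert 't'  (+1)
  5. substitute 'e' -> 'h'  (+1)
Total edit operations: 2
Edit distance = 2


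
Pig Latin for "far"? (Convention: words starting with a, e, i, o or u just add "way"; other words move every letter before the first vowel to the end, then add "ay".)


Word: "far"
Starts with consonant(s) → move to end, add 'ay'
Consonant cluster: "f"
Pig Latin = "arfay"


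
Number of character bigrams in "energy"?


Word: "energy" (length 6)
Number of 2-grams = length - 2 + 1 = 6 - 2 + 1
= 5


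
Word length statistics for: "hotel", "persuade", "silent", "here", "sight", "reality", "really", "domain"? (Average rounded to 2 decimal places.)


Lengths: "hotel"=5, "persuade"=8, "silent"=6, "here"=4, "sight"=5, "reality"=7, "really"=6, "domain"=6
Sum = 47, Count = 8
Average = 47/8 = 5.88
= avg=5.88, min=4, max=8


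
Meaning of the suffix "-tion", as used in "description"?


Suffix: -tion
Example: description (describe + -tion, with a spelling change)
Meaning = act or process


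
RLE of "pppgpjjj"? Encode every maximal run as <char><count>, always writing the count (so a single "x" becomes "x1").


String: "pppgpjjj"
Scanning for consecutive runs:
  'p' x 3
  'g' x 1
  'p' x 1
  'j' x 3
RLE = "p3g1p1j3"


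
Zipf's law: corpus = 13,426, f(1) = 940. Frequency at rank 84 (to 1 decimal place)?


Zipf's law: f(r) = f(1) / r
f(1) = 940
f(84) = 940 / 84
= 11.2 occurrences


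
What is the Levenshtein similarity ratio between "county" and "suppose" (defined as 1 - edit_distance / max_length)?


Word 1: "county" (length 6)
Word 2: "suppose" (length 7)
One optimal edit sequence:
  1. insert 's'  (+1)
  2. substitute 'c' -> 'u'  (+1)
  3. substitute 'o' -> 'p'  (+1)
  4. substitute 'u' -> 'p'  (+1)
  5. substitute 'n' -> 'o'  (+1)
  6. substitute 't' -> 's'  (+1)
  7. substitute 'y' -> 'e'  (+1)
Edit distance = 7
Max length = max(6, 7) = 7
Similarity = 1 - 7/7
= 0.0000


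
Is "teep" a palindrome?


Word: "teep"
Reversed: "peet"
Forward == Backward? teep != peet
Palindrome = No


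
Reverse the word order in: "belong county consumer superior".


Original: "belong county consumer superior"
Words (1..n): belong | county | consumer | superior
Reversed (n..1): superior | consumer | county | belong
Result = "superior consumer county belong"


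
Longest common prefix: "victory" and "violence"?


Word 1: "victory"
Word 2: "violence"
Comparing from start:
  Pos 0: 'v' == 'v'
  Pos 1: 'i' == 'i'
  Pos 2: 'c' != 'o' (stop)
LCP = "vi" (length 2)


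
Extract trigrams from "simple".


Word: "simple" (length 6)
Number of trigrams = 6 - 3 + 1 = 4
  Position 0: "sim"
  Position 1: "imp"
  Position 2: "mpl"
  Position 3: "ple"
Trigrams = "sim", "imp", "mpl", "ple"


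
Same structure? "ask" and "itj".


Pattern of "ask": [0, 1, 2]
Pattern of "itj": [0, 1, 2]
Patterns match
Same pattern = Yes


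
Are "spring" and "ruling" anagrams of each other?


Word 1: "spring" → sorted: ginprs
Word 2: "ruling" → sorted: gilnru
Same letters? ginprs != gilnru
Anagram = No


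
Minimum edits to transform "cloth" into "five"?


Word 1: "cloth" (length 5)
Word 2: "five" (length 4)
One optimal edit sequence (insert/delete/substitute each cost 1):
  1. delete 'c'  (+1)
  2. substitute 'l' -> 'f'  (+1)
  3. substitute 'o' -> 'i'  (+1)
  4. substitute 't' -> 'v'  (+1)
  5. substitute 'h' -> 'e'  (+1)
Total edit operations: 5
Edit distance = 5


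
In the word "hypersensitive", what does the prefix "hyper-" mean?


Prefix: hyper-
Example: hypersensitive = hyper- + sensitive
Meaning = over / excessive


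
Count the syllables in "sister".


Word: "sister"
Syllable breakdown: sis | ter
Counting: 2 parts
= 2 syllables


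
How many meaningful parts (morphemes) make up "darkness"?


Word: "darkness"
Morphemes: dark | -ness
Each morpheme carries meaning
= 2 morphemes


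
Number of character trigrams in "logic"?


Word: "logic" (length 5)
Number of 3-grams = length - 3 + 1 = 5 - 3 + 1
= 3


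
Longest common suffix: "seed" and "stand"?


Word 1: "seed"
Word 2: "stand"
Comparing from end:
  Pos -1: 'd' == 'd'
  Pos -2: 'e' != 'n' (stop)
LCS = "d" (length 1)


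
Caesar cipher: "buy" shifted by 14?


Word: "buy"
Shift: 14
Each letter → (letter + shift) mod 26:
  'b' (1) + 14 = 15 → 'p'
  'u' (20) + 14 = 8 → 'i'
  'y' (24) + 14 = 12 → 'm'
Result = "pim"


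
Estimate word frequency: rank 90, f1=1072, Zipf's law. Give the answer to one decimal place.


Zipf's law: f(r) = f(1) / r
f(1) = 1072
f(90) = 1072 / 90
= 11.9 occurrences


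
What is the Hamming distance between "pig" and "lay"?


Comparing character by character (same length = 3):
  Pos 0: 'p' vs 'l' !=
  Pos 1: 'i' vs 'a' !=
  Pos 2: 'g' vs 'y' !=
Hamming distance = 3


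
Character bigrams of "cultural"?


Word: "cultural" (length 8)
Number of bigrams = 8 - 2 + 1 = 7
  Position 0: "cu"
  Position 1: "ul"
  Position 2: "lt"
  Position 3: "tu"
  Position 4: "ur"
  Position 5: "ra"
  Position 6: "al"
Bigrams = "cu", "ul", "lt", "tu", "ur", "ra", "al"


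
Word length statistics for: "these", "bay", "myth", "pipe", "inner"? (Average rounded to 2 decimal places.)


Lengths: "these"=5, "bay"=3, "myth"=4, "pipe"=4, "inner"=5
Sum = 21, Count = 5
Average = 21/5 = 4.20
= avg=4.20, min=3, max=5


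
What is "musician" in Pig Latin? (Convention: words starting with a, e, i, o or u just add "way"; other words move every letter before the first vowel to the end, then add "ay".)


Word: "musician"
Starts with consonant(s) → move to end, add 'ay'
Consonant cluster: "m"
Pig Latin = "usicianmay"


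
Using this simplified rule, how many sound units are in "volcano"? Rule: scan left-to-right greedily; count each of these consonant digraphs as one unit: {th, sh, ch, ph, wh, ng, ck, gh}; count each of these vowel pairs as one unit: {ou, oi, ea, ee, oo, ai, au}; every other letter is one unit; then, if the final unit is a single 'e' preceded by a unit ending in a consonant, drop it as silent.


Word: "volcano" (7 letters)
Left-to-right scan:
  (1) 'v' (letter)
  (2) 'o' (letter)
  (3) 'l' (letter)
  (4) 'c' (letter)
  (5) 'a' (letter)
  (6) 'n' (letter)
  (7) 'o' (letter)
Units from scan: 7
Sound units = 7 units


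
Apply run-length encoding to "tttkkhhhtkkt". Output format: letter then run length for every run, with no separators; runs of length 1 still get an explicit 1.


String: "tttkkhhhtkkt"
Scanning for consecutive runs:
  't' x 3
  'k' x 2
  'h' x 3
  't' x 1
  'k' x 2
  't' x 1
RLE = "t3k2h3t1k2t1"


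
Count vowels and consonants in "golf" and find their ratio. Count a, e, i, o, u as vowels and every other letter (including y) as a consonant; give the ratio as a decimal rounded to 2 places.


Word: "golf"
Vowels (a,e,i,o,u): 1
Consonants: 3
Ratio = 1/3
= 0.33


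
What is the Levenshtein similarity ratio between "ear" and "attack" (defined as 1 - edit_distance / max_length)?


Word 1: "ear" (length 3)
Word 2: "attack" (length 6)
One optimal edit sequence:
  1. insert 'a'  (+1)
  2. insert 't'  (+1)
  3. substitute 'e' -> 't'  (+1)
  4. keep 'a'
  5. insert 'c'  (+1)
  6. substitute 'r' -> 'k'  (+1)
Edit distance = 5
Max length = max(3, 6) = 6
Similarity = 1 - 5/6
= 0.1667


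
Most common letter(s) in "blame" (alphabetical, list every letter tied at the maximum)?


Word: "blame"
Letter counts:
  'a': 1
  'b': 1
  'e': 1
  'l': 1
  'm': 1
Maximum count = 1
Most frequent = 'a', 'b', 'e', 'l', 'm' (1 time each)


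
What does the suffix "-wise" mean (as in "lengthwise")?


Suffix: -wise
Example: lengthwise (length + -wise)
Meaning = in the manner of


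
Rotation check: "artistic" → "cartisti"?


Word: "artistic", Candidate: "cartisti"
Method: check if candidate is substring of word+word
"artisticartistic" contains "cartisti"? Yes
Is rotation = Yes


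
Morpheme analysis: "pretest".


Word: "pretest"
Morphemes: pre- | test
Each morpheme carries meaning
= 2 morphemes


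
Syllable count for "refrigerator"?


Word: "refrigerator"
Syllable breakdown: re · frig · er · a · tor
Counting: 5 parts
= 5 syllables


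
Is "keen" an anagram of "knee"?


Word 1: "knee" → sorted: eekn
Word 2: "keen" → sorted: eekn
Same letters? eekn == eekn
Anagram = Yes


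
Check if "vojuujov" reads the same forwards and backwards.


Word: "vojuujov"
Reversed: "vojuujov"
Forward == Backward? vojuujov == vojuujov
Palindrome = Yes


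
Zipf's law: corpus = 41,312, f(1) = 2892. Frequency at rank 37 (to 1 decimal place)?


Zipf's law: f(r) = f(1) / r
f(1) = 2892
f(37) = 2892 / 37
= 78.2 occurrences


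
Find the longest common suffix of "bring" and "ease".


Word 1: "bring"
Word 2: "ease"
Comparing from end:
  Pos -1: 'g' != 'e' (stop)
LCS = "" (length 0)


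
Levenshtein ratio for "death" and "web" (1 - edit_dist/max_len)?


Word 1: "death" (length 5)
Word 2: "web" (length 3)
One optimal edit sequence:
  1. substitute 'd' -> 'w'  (+1)
  2. keep 'e'
  3. delete 'a'  (+1)
  4. delete 't'  (+1)
  5. substitute 'h' -> 'b'  (+1)
Edit distance = 4
Max length = max(5, 3) = 5
Similarity = 1 - 4/5
= 0.2000


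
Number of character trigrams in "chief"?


Word: "chief" (length 5)
Number of 3-grams = length - 3 + 1 = 5 - 3 + 1
= 3


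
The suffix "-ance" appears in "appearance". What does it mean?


Suffix: -ance
Example: appearance = appear + -ance
Meaning = state of


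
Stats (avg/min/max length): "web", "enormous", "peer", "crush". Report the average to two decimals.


Lengths: "web"=3, "enormous"=8, "peer"=4, "crush"=5
Sum = 20, Count = 4
Average = 20/4 = 5.00
= avg=5.00, min=3, max=8


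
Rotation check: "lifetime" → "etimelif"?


Word: "lifetime", Candidate: "etimelif"
Method: check if candidate is substring of word+word
"lifetimelifetime" contains "etimelif"? Yes
Is rotation = Yes


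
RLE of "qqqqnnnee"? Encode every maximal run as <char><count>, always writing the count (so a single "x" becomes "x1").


String: "qqqqnnnee"
Scanning for consecutive runs:
  'q' x 4
  'n' x 3
  'e' x 2
RLE = "q4n3e2"


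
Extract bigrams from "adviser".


Word: "adviser" (length 7)
Number of bigrams = 7 - 2 + 1 = 6
  Position 0: "ad"
  Position 1: "dv"
  Position 2: "vi"
  Position 3: "is"
  Position 4: "se"
  Position 5: "er"
Bigrams = "ad", "dv", "vi", "is", "se", "er"


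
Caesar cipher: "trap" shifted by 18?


Word: "trap"
Shift: 18
Each letter → (letter + shift) mod 26:
  't' (19) + 18 = 11 → 'l'
  'r' (17) + 18 = 9 → 'j'
  'a' (0) + 18 = 18 → 's'
  'p' (15) + 18 = 7 → 'h'
Result = "ljsh"


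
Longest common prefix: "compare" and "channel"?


Word 1: "compare"
Word 2: "channel"
Comparing from start:
  Pos 0: 'c' == 'c'
  Pos 1: 'o' != 'h' (stop)
LCP = "c" (length 1)


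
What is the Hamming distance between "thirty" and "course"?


Comparing character by character (same length = 6):
  Pos 0: 't' vs 'c' !=
  Pos 1: 'h' vs 'o' !=
  Pos 2: 'i' vs 'u' !=
  Pos 3: 'r' vs 'r' =
  Pos 4: 't' vs 's' !=
  Pos 5: 'y' vs 'e' !=
Hamming distance = 5


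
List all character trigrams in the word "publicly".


Word: "publicly" (length 8)
Number of trigrams = 8 - 3 + 1 = 6
  Position 0: "pub"
  Position 1: "ubl"
  Position 2: "bli"
  Position 3: "lic"
  Position 4: "icl"
  Position 5: "cly"
Trigrams = "pub", "ubl", "bli", "lic", "icl", "cly"


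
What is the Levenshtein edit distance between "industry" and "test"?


Word 1: "industry" (length 8)
Word 2: "test" (length 4)
One optimal edit sequence (insert/delete/substitute each cost 1):
  1. delete 'i'  (+1)
  2. delete 'n'  (+1)
  3. substitute 'd' -> 't'  (+1)
  4. substitute 'u' -> 'e'  (+1)
  5. keep 's'
  6. keep 't'
  7. delete 'r'  (+1)
  8. delete 'y'  (+1)
Total edit operations: 6
Edit distance = 6


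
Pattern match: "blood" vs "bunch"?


Pattern of "blood": [0, 1, 2, 2, 3]
Pattern of "bunch": [0, 1, 2, 3, 4]
Patterns do not match
Same pattern = No


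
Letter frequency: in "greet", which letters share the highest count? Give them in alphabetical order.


Word: "greet"
Letter counts:
  'e': 2
  'g': 1
  'r': 1
  't': 1
Maximum count = 2
Most frequent = 'e' (2 times each)


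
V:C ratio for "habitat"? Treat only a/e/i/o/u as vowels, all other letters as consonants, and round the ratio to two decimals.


Word: "habitat"
Vowels (a,e,i,o,u): 3
Consonants: 4
Ratio = 3/4
= 0.75


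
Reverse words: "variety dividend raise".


Original: "variety dividend raise"
Words (1..n): variety | dividend | raise
Reversed (n..1): raise | dividend | variety
Result = "raise dividend variety"


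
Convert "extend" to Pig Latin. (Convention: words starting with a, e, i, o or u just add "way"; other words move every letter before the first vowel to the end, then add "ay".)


Word: "extend"
Starts with vowel → add 'way'
Pig Latin = "extendway"


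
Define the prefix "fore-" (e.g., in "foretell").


Prefix: fore-
Example: foretell (fore- + tell)
Meaning = before


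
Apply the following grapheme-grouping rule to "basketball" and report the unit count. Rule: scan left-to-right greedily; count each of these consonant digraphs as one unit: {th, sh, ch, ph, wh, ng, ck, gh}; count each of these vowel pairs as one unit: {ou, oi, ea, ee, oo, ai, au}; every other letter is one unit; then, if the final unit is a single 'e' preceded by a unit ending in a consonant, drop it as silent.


Word: "basketball" (10 letters)
Left-to-right scan:
  1. 'b' (letter)
  2. 'a' (letter)
  3. 's' (letter)
  4. 'k' (letter)
  5. 'e' (letter)
  6. 't' (letter)
  7. 'b' (letter)
  8. 'a' (letter)
  9. 'l' (letter)
  10. 'l' (letter)
Units from scan: 10
Sound units = 10 units


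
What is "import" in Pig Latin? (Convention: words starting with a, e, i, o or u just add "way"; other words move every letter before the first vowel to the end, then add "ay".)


Word: "import"
Starts with vowel → add 'way'
Pig Latin = "importway"


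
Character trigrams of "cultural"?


Word: "cultural" (length 8)
Number of trigrams = 8 - 3 + 1 = 6
  Position 0: "cul"
  Position 1: "ult"
  Position 2: "ltu"
  Position 3: "tur"
  Position 4: "ura"
  Position 5: "ral"
Trigrams = "cul", "ult", "ltu", "tur", "ura", "ral"


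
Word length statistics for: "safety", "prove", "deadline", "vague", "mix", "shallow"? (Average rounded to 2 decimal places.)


Lengths: "safety"=6, "prove"=5, "deadline"=8, "vague"=5, "mix"=3, "shallow"=7
Sum = 34, Count = 6
Average = 34/6 = 5.67
= avg=5.67, min=3, max=8


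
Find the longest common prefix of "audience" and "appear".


Word 1: "audience"
Word 2: "appear"
Comparing from start:
  Pos 0: 'a' == 'a'
  Pos 1: 'u' != 'p' (stop)
LCP = "a" (length 1)


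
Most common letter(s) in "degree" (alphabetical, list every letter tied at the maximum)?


Word: "degree"
Letter counts:
  'd': 1
  'e': 3
  'g': 1
  'r': 1
Maximum count = 3
Most frequent = 'e' (3 times each)


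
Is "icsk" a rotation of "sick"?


Word: "sick", Candidate: "icsk"
Method: check if candidate is substring of word+word
"sicksick" contains "icsk"? No
Is rotation = No


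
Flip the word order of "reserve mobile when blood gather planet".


Original: "reserve mobile when blood gather planet"
Words (1..n): reserve | mobile | when | blood | gather | planet
Reversed (n..1): planet | gather | blood | when | mobile | reserve
Result = "planet gather blood when mobile reserve"


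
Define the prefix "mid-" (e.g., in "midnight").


Prefix: mid-
As in: midnight -> mid- + night
Meaning = middle


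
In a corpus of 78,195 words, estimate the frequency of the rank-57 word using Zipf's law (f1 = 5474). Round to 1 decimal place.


Zipf's law: f(r) = f(1) / r
f(1) = 5474
f(57) = 5474 / 57
= 96.0 occurrences


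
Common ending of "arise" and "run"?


Word 1: "arise"
Word 2: "run"
Comparing from end:
  Pos -1: 'e' != 'n' (stop)
LCS = "" (length 0)


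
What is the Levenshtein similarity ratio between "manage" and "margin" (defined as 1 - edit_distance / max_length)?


Word 1: "manage" (length 6)
Word 2: "margin" (length 6)
One optimal edit sequence:
  1. keep 'm'
  2. keep 'a'
  3. substitute 'n' -> 'r'  (+1)
  4. substitute 'a' -> 'g'  (+1)
  5. substitute 'g' -> 'i'  (+1)
  6. substitute 'e' -> 'n'  (+1)
Edit distance = 4
Max length = max(6, 6) = 6
Similarity = 1 - 4/6
= 0.3333


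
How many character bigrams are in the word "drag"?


Word: "drag" (length 4)
Number of 2-grams = length - 2 + 1 = 4 - 2 + 1
= 3


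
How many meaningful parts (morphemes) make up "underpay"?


Word: "underpay"
Morphemes: under- + pay
Each morpheme carries meaning
= 2 morphemes


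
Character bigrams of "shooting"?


Word: "shooting" (length 8)
Number of bigrams = 8 - 2 + 1 = 7
  Position 0: "sh"
  Position 1: "ho"
  Position 2: "oo"
  Position 3: "ot"
  Position 4: "ti"
  Position 5: "in"
  Position 6: "ng"
Bigrams = "sh", "ho", "oo", "ot", "ti", "in", "ng"


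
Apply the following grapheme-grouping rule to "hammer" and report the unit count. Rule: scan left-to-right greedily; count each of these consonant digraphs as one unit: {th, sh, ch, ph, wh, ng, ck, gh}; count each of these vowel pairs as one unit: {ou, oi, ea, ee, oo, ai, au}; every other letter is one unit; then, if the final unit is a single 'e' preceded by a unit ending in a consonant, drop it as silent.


Word: "hammer" (6 letters)
Left-to-right scan:
  (1) 'h' (letter)
  (2) 'a' (letter)
  (3) 'm' (letter)
  (4) 'm' (letter)
  (5) 'e' (letter)
  (6) 'r' (letter)
Units from scan: 6
Sound units = 6 units


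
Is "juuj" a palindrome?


Word: "juuj"
Reversed: "juuj"
Forward == Backward? juuj == juuj
Palindrome = Yes


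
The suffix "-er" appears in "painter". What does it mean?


Suffix: -er
As in: painter -> paint + -er
Meaning = one who / more


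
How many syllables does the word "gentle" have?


Word: "gentle"
Syllable breakdown: gen | tle
Counting: 2 parts
= 2 syllables


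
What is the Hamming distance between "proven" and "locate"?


Comparing character by character (same length = 6):
  Pos 0: 'p' vs 'l' !=
  Pos 1: 'r' vs 'o' !=
  Pos 2: 'o' vs 'c' !=
  Pos 3: 'v' vs 'a' !=
  Pos 4: 'e' vs 't' !=
  Pos 5: 'n' vs 'e' !=
Hamming distance = 6


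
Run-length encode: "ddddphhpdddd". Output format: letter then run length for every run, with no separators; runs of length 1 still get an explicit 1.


String: "ddddphhpdddd"
Scanning for consecutive runs:
  'd' x 4
  'p' x 1
  'h' x 2
  'p' x 1
  'd' x 4
RLE = "d4p1h2p1d4"


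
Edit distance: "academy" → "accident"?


Word 1: "academy" (length 7)
Word 2: "accident" (length 8)
One optimal edit sequence (insert/delete/substitute each cost 1):
  1. keep 'a'
  2. insert 'c'  (+1)
  3. keep 'c'
  4. substitute 'a' -> 'i'  (+1)
  5. keep 'd'
  6. keep 'e'
  7. substitute 'm' -> 'n'  (+1)
  8. substitute 'y' -> 't'  (+1)
Total edit operations: 4
Edit distance = 4


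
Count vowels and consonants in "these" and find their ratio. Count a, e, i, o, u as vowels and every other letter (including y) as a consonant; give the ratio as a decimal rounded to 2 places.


Word: "these"
Vowels (a,e,i,o,u): 2
Consonants: 3
Ratio = 2/3
= 0.67


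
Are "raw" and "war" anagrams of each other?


Word 1: "raw" → sorted: arw
Word 2: "war" → sorted: arw
Same letters? arw == arw
Anagram = Yes


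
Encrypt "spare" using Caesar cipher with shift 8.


Word: "spare"
Shift: 8
Each letter → (letter + shift) mod 26:
  's' (18) + 8 = 0 → 'a'
  'p' (15) + 8 = 23 → 'x'
  'a' (0) + 8 = 8 → 'i'
  'r' (17) + 8 = 25 → 'z'
  'e' (4) + 8 = 12 → 'm'
Result = "axizm"


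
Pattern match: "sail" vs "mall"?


Pattern of "sail": [0, 1, 2, 3]
Pattern of "mall": [0, 1, 2, 2]
Patterns do not match
Same pattern = No


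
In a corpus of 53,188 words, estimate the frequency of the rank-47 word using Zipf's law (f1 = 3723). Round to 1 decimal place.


Zipf's law: f(r) = f(1) / r
f(1) = 3723
f(47) = 3723 / 47
= 79.2 occurrences


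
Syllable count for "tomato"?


Word: "tomato"
Syllable breakdown: to · ma · to
Counting: 3 parts
= 3 syllables


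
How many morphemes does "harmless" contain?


Word: "harmless"
Morphemes: harm / -less
Each morpheme carries meaning
= 2 morphemes


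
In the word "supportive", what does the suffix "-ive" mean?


Suffix: -ive
As in: supportive -> support + -ive
Meaning = tending to


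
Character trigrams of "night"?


Word: "night" (length 5)
Number of trigrams = 5 - 3 + 1 = 3
  Position 0: "nig"
  Position 1: "igh"
  Position 2: "ght"
Trigrams = "nig", "igh", "ght"


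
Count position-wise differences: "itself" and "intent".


Comparing character by character (same length = 6):
  Pos 0: 'i' vs 'i' =
  Pos 1: 't' vs 'n' !=
  Pos 2: 's' vs 't' !=
  Pos 3: 'e' vs 'e' =
  Pos 4: 'l' vs 'n' !=
  Pos 5: 'f' vs 't' !=
Hamming distance = 4


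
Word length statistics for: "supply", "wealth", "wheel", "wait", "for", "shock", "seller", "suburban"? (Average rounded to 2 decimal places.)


Lengths: "supply"=6, "wealth"=6, "wheel"=5, "wait"=4, "for"=3, "shock"=5, "seller"=6, "suburban"=8
Sum = 43, Count = 8
Average = 43/8 = 5.38
= avg=5.38, min=3, max=8


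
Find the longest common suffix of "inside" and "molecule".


Word 1: "inside"
Word 2: "molecule"
Comparing from end:
  Pos -1: 'e' == 'e'
  Pos -2: 'd' != 'l' (stop)
LCS = "e" (length 1)


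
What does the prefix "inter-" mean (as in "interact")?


Prefix: inter-
As in: interact -> inter- + act
Meaning = between


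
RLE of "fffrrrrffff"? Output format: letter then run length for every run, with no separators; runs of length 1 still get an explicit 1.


String: "fffrrrrffff"
Scanning for consecutive runs:
  'f' x 3
  'r' x 4
  'f' x 4
RLE = "f3r4f4"


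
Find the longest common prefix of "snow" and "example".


Word 1: "snow"
Word 2: "example"
Comparing from start:
  Pos 0: 's' != 'e' (stop)
LCP = "" (length 0)


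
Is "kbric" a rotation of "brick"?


Word: "brick", Candidate: "kbric"
Method: check if candidate is substring of word+word
"brickbrick" contains "kbric"? Yes
Is rotation = Yes


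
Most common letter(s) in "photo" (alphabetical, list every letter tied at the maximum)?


Word: "photo"
Letter counts:
  'h': 1
  'o': 2
  'p': 1
  't': 1
Maximum count = 2
Most frequent = 'o' (2 times each)


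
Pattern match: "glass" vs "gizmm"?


Pattern of "glass": [0, 1, 2, 3, 3]
Pattern of "gizmm": [0, 1, 2, 3, 3]
Patterns match
Same pattern = Yes


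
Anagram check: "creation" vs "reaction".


Word 1: "creation" → sorted: aceinort
Word 2: "reaction" → sorted: aceinort
Same letters? aceinort == aceinort
Anagram = Yes


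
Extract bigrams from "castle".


Word: "castle" (length 6)
Number of bigrams = 6 - 2 + 1 = 5
  Position 0: "ca"
  Position 1: "as"
  Position 2: "st"
  Position 3: "tl"
  Position 4: "le"
Bigrams = "ca", "as", "st", "tl", "le"


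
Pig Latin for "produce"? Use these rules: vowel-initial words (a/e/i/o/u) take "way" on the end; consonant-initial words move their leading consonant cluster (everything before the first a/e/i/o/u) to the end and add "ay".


Word: "produce"
Starts with consonant(s) → move to end, add 'ay'
Consonant cluster: "pr"
Pig Latin = "oducepray"


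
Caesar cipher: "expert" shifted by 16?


Word: "expert"
Shift: 16
Each letter → (letter + shift) mod 26:
  'e' (4) + 16 = 20 → 'u'
  'x' (23) + 16 = 13 → 'n'
  'p' (15) + 16 = 5 → 'f'
  'e' (4) + 16 = 20 → 'u'
  'r' (17) + 16 = 7 → 'h'
  't' (19) + 16 = 9 → 'j'
Result = "unfuhj"


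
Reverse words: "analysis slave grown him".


Original: "analysis slave grown him"
Words (1..n): analysis | slave | grown | him
Reversed (n..1): him | grown | slave | analysis
Result = "him grown slave analysis"


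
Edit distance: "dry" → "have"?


Word 1: "dry" (length 3)
Word 2: "have" (length 4)
One optimal edit sequence (insert/delete/substitute each cost 1):
  1. insert 'h'  (+1)
  2. substitute 'd' -> 'a'  (+1)
  3. substitute 'r' -> 'v'  (+1)
  4. substitute 'y' -> 'e'  (+1)
Total edit operations: 4
Edit distance = 4


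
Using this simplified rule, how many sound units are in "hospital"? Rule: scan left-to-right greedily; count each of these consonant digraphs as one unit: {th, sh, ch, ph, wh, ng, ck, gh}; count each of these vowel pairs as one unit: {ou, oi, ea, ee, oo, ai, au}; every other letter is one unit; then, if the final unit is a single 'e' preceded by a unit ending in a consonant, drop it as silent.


Word: "hospital" (8 letters)
Left-to-right scan:
  (1) 'h' (letter)
  (2) 'o' (letter)
  (3) 's' (letter)
  (4) 'p' (letter)
  (5) 'i' (letter)
  (6) 't' (letter)
  (7) 'a' (letter)
  (8) 'l' (letter)
Units from scan: 8
Sound units = 8 units


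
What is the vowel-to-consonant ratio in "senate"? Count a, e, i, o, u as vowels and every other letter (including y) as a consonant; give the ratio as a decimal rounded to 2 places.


Word: "senate"
Vowels (a,e,i,o,u): 3
Consonants: 3
Ratio = 3/3
= 1.00


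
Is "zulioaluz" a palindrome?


Word: "zulioaluz"
Reversed: "zulaoiluz"
Forward == Backward? zulioaluz != zulaoiluz
Palindrome = No


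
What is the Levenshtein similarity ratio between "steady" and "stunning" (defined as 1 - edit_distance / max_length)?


Word 1: "steady" (length 6)
Word 2: "stunning" (length 8)
One optimal edit sequence:
  1. keep 's'
  2. keep 't'
  3. insert 'u'  (+1)
  4. insert 'n'  (+1)
  5. substitute 'e' -> 'n'  (+1)
  6. substitute 'a' -> 'i'  (+1)
  7. substitute 'd' -> 'n'  (+1)
  8. substitute 'y' -> 'g'  (+1)
Edit distance = 6
Max length = max(6, 8) = 8
Similarity = 1 - 6/8
= 0.2500


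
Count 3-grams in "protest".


Word: "protest" (length 7)
Number of 3-grams = length - 3 + 1 = 7 - 3 + 1
= 5


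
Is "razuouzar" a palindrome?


Word: "razuouzar"
Reversed: "razuouzar"
Forward == Backward? razuouzar == razuouzar
Palindrome = Yes


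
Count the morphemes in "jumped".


Word: "jumped"
Morphemes: jump | -ed
Each morpheme carries meaning
= 2 morphemes


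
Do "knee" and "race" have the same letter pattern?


Pattern of "knee": [0, 1, 2, 2]
Pattern of "race": [0, 1, 2, 3]
Patterns do not match
Same pattern = No


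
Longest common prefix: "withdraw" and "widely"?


Word 1: "withdraw"
Word 2: "widely"
Comparing from start:
  Pos 0: 'w' == 'w'
  Pos 1: 'i' == 'i'
  Pos 2: 't' != 'd' (stop)
LCP = "wi" (length 2)


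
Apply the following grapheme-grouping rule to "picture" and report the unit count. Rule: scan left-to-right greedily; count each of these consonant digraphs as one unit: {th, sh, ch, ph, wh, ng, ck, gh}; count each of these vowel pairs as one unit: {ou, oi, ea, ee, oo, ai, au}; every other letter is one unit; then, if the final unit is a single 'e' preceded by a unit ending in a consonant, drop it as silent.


Word: "picture" (7 letters)
Left-to-right scan:
  [1] 'p' (letter)
  [2] 'i' (letter)
  [3] 'c' (letter)
  [4] 't' (letter)
  [5] 'u' (letter)
  [6] 'r' (letter)
  [7] 'e' (letter)
Units from scan: 7
Final unit is 'e' after a consonant -> drop as silent (-1)
Sound units = 6 units


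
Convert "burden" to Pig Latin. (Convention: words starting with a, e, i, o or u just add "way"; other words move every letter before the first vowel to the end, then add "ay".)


Word: "burden"
Starts with consonant(s) → move to end, add 'ay'
Consonant cluster: "b"
Pig Latin = "urdenbay"


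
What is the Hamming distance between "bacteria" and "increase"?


Comparing character by character (same length = 8):
  Pos 0: 'b' vs 'i' !=
  Pos 1: 'a' vs 'n' !=
  Pos 2: 'c' vs 'c' =
  Pos 3: 't' vs 'r' !=
  Pos 4: 'e' vs 'e' =
  Pos 5: 'r' vs 'a' !=
  Pos 6: 'i' vs 's' !=
  Pos 7: 'a' vs 'e' !=
Hamming distance = 6


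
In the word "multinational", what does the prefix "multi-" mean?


Prefix: multi-
Example: multinational (multi- + national)
Meaning = many


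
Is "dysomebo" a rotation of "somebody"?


Word: "somebody", Candidate: "dysomebo"
Method: check if candidate is substring of word+word
"somebodysomebody" contains "dysomebo"? Yes
Is rotation = Yes


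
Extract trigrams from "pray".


Word: "pray" (length 4)
Number of trigrams = 4 - 3 + 1 = 2
  Position 0: "pra"
  Position 1: "ray"
Trigrams = "pra", "ray"


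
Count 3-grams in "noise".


Word: "noise" (length 5)
Number of 3-grams = length - 3 + 1 = 5 - 3 + 1
= 3


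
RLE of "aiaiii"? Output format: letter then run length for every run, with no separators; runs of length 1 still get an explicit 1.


String: "aiaiii"
Scanning for consecutive runs:
  'a' x 1
  'i' x 1
  'a' x 1
  'i' x 3
RLE = "a1i1a1i3"


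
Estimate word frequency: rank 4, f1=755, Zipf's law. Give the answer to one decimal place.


Zipf's law: f(r) = f(1) / r
f(1) = 755
f(4) = 755 / 4
= 188.8 occurrences


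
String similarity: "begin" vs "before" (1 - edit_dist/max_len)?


Word 1: "begin" (length 5)
Word 2: "before" (length 6)
One optimal edit sequence:
  1. keep 'b'
  2. keep 'e'
  3. insert 'f'  (+1)
  4. substitute 'g' -> 'o'  (+1)
  5. substitute 'i' -> 'r'  (+1)
  6. substitute 'n' -> 'e'  (+1)
Edit distance = 4
Max length = max(5, 6) = 6
Similarity = 1 - 4/6
= 0.3333


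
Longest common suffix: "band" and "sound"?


Word 1: "band"
Word 2: "sound"
Comparing from end:
  Pos -1: 'd' == 'd'
  Pos -2: 'n' == 'n'
  Pos -3: 'a' != 'u' (stop)
LCS = "nd" (length 2)


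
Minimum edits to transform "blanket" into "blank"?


Word 1: "blanket" (length 7)
Word 2: "blank" (length 5)
One optimal edit sequence (insert/delete/substitute each cost 1):
  1. keep 'b'
  2. keep 'l'
  3. keep 'a'
  4. keep 'n'
  5. keep 'k'
  6. delete 'e'  (+1)
  7. delete 't'  (+1)
Total edit operations: 2
Edit distance = 2


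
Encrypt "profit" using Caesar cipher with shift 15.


Word: "profit"
Shift: 15
Each letter → (letter + shift) mod 26:
  'p' (15) + 15 = 4 → 'e'
  'r' (17) + 15 = 6 → 'g'
  'o' (14) + 15 = 3 → 'd'
  'f' (5) + 15 = 20 → 'u'
  'i' (8) + 15 = 23 → 'x'
  't' (19) + 15 = 8 → 'i'
Result = "egduxi"


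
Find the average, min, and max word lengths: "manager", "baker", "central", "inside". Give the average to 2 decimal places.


Lengths: "manager"=7, "baker"=5, "central"=7, "inside"=6
Sum = 25, Count = 4
Average = 25/4 = 6.25
= avg=6.25, min=5, max=7


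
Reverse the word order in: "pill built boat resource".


Original: "pill built boat resource"
Words (1..n): pill | built | boat | resource
Reversed (n..1): resource | boat | built | pill
Result = "resource boat built pill"


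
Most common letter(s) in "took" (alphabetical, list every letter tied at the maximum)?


Word: "took"
Letter counts:
  'k': 1
  'o': 2
  't': 1
Maximum count = 2
Most frequent = 'o' (2 times each)


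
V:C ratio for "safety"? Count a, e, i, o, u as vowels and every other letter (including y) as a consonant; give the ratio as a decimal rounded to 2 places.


Word: "safety"
Vowels (a,e,i,o,u): 2
Consonants: 4
Ratio = 2/4
= 0.50


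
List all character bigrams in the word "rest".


Word: "rest" (length 4)
Number of bigrams = 4 - 2 + 1 = 3
  Position 0: "re"
  Position 1: "es"
  Position 2: "st"
Bigrams = "re", "es", "st"


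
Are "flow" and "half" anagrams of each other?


Word 1: "flow" → sorted: flow
Word 2: "half" → sorted: afhl
Same letters? flow != afhl
Anagram = No


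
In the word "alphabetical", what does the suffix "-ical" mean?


Suffix: -ical
Example: alphabetical (alphabet + -ical)
Meaning = relating to


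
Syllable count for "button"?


Word: "button"
Syllable breakdown: but-ton
Counting: 2 parts
= 2 syllables


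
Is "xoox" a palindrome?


Word: "xoox"
Reversed: "xoox"
Forward == Backward? xoox == xoox
Palindrome = Yes


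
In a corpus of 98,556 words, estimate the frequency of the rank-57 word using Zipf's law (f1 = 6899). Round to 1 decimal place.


Zipf's law: f(r) = f(1) / r
f(1) = 6899
f(57) = 6899 / 57
= 121.0 occurrences


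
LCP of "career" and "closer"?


Word 1: "career"
Word 2: "closer"
Comparing from start:
  Pos 0: 'c' == 'c'
  Pos 1: 'a' != 'l' (stop)
LCP = "c" (length 1)


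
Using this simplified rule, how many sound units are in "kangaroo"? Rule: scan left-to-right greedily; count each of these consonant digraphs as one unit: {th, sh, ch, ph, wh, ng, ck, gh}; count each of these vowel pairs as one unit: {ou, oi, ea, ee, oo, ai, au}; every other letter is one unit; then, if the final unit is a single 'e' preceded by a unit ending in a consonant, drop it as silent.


Word: "kangaroo" (8 letters)
Left-to-right scan:
  [1] 'k' (letter)
  [2] 'a' (letter)
  [3] 'ng' (digraph)
  [4] 'a' (letter)
  [5] 'r' (letter)
  [6] 'oo' (vowel-pair)
Units from scan: 6
Sound units = 6 units


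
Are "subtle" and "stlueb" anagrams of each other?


Word 1: "subtle" → sorted: belstu
Word 2: "stlueb" → sorted: belstu
Same letters? belstu == belstu
Anagram = Yes


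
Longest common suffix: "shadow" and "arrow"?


Word 1: "shadow"
Word 2: "arrow"
Comparing from end:
  Pos -1: 'w' == 'w'
  Pos -2: 'o' == 'o'
  Pos -3: 'd' != 'r' (stop)
LCS = "ow" (length 2)


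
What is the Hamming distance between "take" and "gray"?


Comparing character by character (same length = 4):
  Pos 0: 't' vs 'g' !=
  Pos 1: 'a' vs 'r' !=
  Pos 2: 'k' vs 'a' !=
  Pos 3: 'e' vs 'y' !=
Hamming distance = 4


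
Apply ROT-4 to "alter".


Word: "alter"
Shift: 4
Each letter → (letter + shift) mod 26:
  'a' (0) + 4 = 4 → 'e'
  'l' (11) + 4 = 15 → 'p'
  't' (19) + 4 = 23 → 'x'
  'e' (4) + 4 = 8 → 'i'
  'r' (17) + 4 = 21 → 'v'
Result = "epxiv"


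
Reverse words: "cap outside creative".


Original: "cap outside creative"
Words (1..n): cap | outside | creative
Reversed (n..1): creative | outside | cap
Result = "creative outside cap"


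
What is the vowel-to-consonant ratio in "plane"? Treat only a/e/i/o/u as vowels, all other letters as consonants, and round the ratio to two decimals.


Word: "plane"
Vowels (a,e,i,o,u): 2
Consonants: 3
Ratio = 2/3
= 0.67


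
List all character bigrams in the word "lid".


Word: "lid" (length 3)
Number of bigrams = 3 - 2 + 1 = 2
  Position 0: "li"
  Position 1: "id"
Bigrams = "li", "id"


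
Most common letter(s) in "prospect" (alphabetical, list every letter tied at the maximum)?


Word: "prospect"
Letter counts:
  'c': 1
  'e': 1
  'o': 1
  'p': 2
  'r': 1
  's': 1
  't': 1
Maximum count = 2
Most frequent = 'p' (2 times each)


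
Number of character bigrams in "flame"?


Word: "flame" (length 5)
Number of 2-grams = length - 2 + 1 = 5 - 2 + 1
= 4


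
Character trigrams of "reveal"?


Word: "reveal" (length 6)
Number of trigrams = 6 - 3 + 1 = 4
  Position 0: "rev"
  Position 1: "eve"
  Position 2: "vea"
  Position 3: "eal"
Trigrams = "rev", "eve", "vea", "eal"


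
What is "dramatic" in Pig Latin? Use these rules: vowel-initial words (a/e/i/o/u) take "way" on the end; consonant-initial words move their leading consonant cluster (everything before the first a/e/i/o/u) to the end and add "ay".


Word: "dramatic"
Starts with consonant(s) → move to end, add 'ay'
Consonant cluster: "dr"
Pig Latin = "amaticdray"


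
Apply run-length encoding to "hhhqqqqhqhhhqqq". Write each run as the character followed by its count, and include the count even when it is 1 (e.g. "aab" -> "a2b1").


String: "hhhqqqqhqhhhqqq"
Scanning for consecutive runs:
  'h' x 3
  'q' x 4
  'h' x 1
  'q' x 1
  'h' x 3
  'q' x 3
RLE = "h3q4h1q1h3q3"


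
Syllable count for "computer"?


Word: "computer"
Syllable breakdown: com | pu | ter
Counting: 3 parts
= 3 syllables


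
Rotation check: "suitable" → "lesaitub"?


Word: "suitable", Candidate: "lesaitub"
Method: check if candidate is substring of word+word
"suitablesuitable" contains "lesaitub"? No
Is rotation = No


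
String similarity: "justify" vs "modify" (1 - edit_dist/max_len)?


Word 1: "justify" (length 7)
Word 2: "modify" (length 6)
One optimal edit sequence:
  1. delete 'j'  (+1)
  2. substitute 'u' -> 'm'  (+1)
  3. substitute 's' -> 'o'  (+1)
  4. substitute 't' -> 'd'  (+1)
  5. keep 'i'
  6. keep 'f'
  7. keep 'y'
Edit distance = 4
Max length = max(7, 6) = 7
Similarity = 1 - 4/7
= 0.4286
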